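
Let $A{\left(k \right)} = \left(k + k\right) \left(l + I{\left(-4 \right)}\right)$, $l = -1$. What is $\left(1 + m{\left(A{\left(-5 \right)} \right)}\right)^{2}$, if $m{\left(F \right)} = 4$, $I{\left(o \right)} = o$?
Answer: $25$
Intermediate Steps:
$A{\left(k \right)} = - 10 k$ ($A{\left(k \right)} = \left(k + k\right) \left(-1 - 4\right) = 2 k \left(-5\right) = - 10 k$)
$\left(1 + m{\left(A{\left(-5 \right)} \right)}\right)^{2} = \left(1 + 4\right)^{2} = 5^{2} = 25$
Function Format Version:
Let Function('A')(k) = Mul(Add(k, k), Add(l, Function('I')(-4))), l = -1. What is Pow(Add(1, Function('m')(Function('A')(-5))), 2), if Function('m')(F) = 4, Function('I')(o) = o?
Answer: 25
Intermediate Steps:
Function('A')(k) = Mul(-10, k) (Function('A')(k) = Mul(Add(k, k), Add(-1, -4)) = Mul(Mul(2, k), -5) = Mul(-10, k))
Pow(Add(1, Function('m')(Function('A')(-5))), 2) = Pow(Add(1, 4), 2) = Pow(5, 2) = 25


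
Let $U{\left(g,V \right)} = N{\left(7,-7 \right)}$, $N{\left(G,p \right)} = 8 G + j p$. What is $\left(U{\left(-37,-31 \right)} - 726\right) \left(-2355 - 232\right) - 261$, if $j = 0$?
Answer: $1733029$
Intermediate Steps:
$N{\left(G,p \right)} = 8 G$ ($N{\left(G,p \right)} = 8 G + 0 p = 8 G + 0 = 8 G$)
$U{\left(g,V \right)} = 56$ ($U{\left(g,V \right)} = 8 \cdot 7 = 56$)
$\left(U{\left(-37,-31 \right)} - 726\right) \left(-2355 - 232\right) - 261 = \left(56 - 726\right) \left(-2355 - 232\right) - 261 = \left(-670\right) \left(-2587\right) - 261 = 1733290 - 261 = 1733029$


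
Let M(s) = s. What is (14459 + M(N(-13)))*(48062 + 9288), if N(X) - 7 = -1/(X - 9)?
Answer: 9125904775/11 ≈ 8.2963e+8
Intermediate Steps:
N(X) = 7 - 1/(-9 + X) (N(X) = 7 - 1/(X - 9) = 7 - 1/(-9 + X))
(14459 + M(N(-13)))*(48062 + 9288) = (14459 + (-64 + 7*(-13))/(-9 - 13))*(48062 + 9288) = (14459 + (-64 - 91)/(-22))*57350 = (14459 - 1/22*(-155))*57350 = (14459 + 155/22)*57350 = (318253/22)*57350 = 9125904775/11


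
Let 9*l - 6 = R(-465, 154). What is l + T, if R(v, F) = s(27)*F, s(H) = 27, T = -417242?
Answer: -1250338/3 ≈ -4.1678e+5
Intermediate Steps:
R(v, F) = 27*F
l = 1388/3 (l = ⅔ + (27*154)/9 = ⅔ + (⅑)*4158 = ⅔ + 462 = 1388/3 ≈ 462.67)
l + T = 1388/3 - 417242 = -1250338/3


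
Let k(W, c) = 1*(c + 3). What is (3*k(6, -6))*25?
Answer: -225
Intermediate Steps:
k(W, c) = 3 + c (k(W, c) = 1*(3 + c) = 3 + c)
(3*k(6, -6))*25 = (3*(3 - 6))*25 = (3*(-3))*25 = -9*25 = -225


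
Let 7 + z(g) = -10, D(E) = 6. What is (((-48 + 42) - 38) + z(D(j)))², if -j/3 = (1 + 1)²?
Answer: 3721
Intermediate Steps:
j = -12 (j = -3*(1 + 1)² = -3*2² = -3*4 = -12)
z(g) = -17 (z(g) = -7 - 10 = -17)
(((-48 + 42) - 38) + z(D(j)))² = (((-48 + 42) - 38) - 17)² = ((-6 - 38) - 17)² = (-44 - 17)² = (-61)² = 3721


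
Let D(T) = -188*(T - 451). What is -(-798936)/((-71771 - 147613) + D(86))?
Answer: -199734/37691 ≈ -5.2992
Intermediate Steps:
D(T) = 84788 - 188*T (D(T) = -188*(-451 + T) = 84788 - 188*T)
-(-798936)/((-71771 - 147613) + D(86)) = -(-798936)/((-71771 - 147613) + (84788 - 188*86)) = -(-798936)/(-219384 + (84788 - 16168)) = -(-798936)/(-219384 + 68620) = -(-798936)/(-150764) = -(-798936)*(-1)/150764 = -1*199734/37691 = -199734/37691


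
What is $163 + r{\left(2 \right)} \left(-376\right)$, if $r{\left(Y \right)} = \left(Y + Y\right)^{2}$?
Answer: $-5853$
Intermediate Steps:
$r{\left(Y \right)} = 4 Y^{2}$ ($r{\left(Y \right)} = \left(2 Y\right)^{2} = 4 Y^{2}$)
$163 + r{\left(2 \right)} \left(-376\right) = 163 + 4 \cdot 2^{2} \left(-376\right) = 163 + 4 \cdot 4 \left(-376\right) = 163 + 16 \left(-376\right) = 163 - 6016 = -5853$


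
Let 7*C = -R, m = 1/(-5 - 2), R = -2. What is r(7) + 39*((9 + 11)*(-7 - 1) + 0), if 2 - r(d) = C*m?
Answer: -305660/49 ≈ -6238.0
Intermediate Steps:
m = -⅐ (m = 1/(-7) = -⅐ ≈ -0.14286)
C = 2/7 (C = (-1*(-2))/7 = (⅐)*2 = 2/7 ≈ 0.28571)
r(d) = 100/49 (r(d) = 2 - 2*(-1)/(7*7) = 2 - 1*(-2/49) = 2 + 2/49 = 100/49)
r(7) + 39*((9 + 11)*(-7 - 1) + 0) = 100/49 + 39*((9 + 11)*(-7 - 1) + 0) = 100/49 + 39*(20*(-8) + 0) = 100/49 + 39*(-160 + 0) = 100/49 + 39*(-160) = 100/49 - 6240 = -305660/49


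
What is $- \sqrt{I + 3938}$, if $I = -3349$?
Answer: $- \sqrt{589} \approx -24.269$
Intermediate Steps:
$- \sqrt{I + 3938} = - \sqrt{-3349 + 3938} = - \sqrt{589}$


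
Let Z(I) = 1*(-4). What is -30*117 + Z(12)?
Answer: -3514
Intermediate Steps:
Z(I) = -4
-30*117 + Z(12) = -30*117 - 4 = -3510 - 4 = -3514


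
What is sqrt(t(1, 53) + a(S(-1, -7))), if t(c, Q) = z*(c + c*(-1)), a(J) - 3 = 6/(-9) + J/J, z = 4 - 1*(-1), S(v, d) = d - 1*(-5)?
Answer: sqrt(30)/3 ≈ 1.8257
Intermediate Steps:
S(v, d) = 5 + d (S(v, d) = d + 5 = 5 + d)
z = 5 (z = 4 + 1 = 5)
a(J) = 10/3 (a(J) = 3 + (6/(-9) + J/J) = 3 + (6*(-1/9) + 1) = 3 + (-2/3 + 1) = 3 + 1/3 = 10/3)
t(c, Q) = 0 (t(c, Q) = 5*(c + c*(-1)) = 5*(c - c) = 5*0 = 0)
sqrt(t(1, 53) + a(S(-1, -7))) = sqrt(0 + 10/3) = sqrt(10/3) = sqrt(30)/3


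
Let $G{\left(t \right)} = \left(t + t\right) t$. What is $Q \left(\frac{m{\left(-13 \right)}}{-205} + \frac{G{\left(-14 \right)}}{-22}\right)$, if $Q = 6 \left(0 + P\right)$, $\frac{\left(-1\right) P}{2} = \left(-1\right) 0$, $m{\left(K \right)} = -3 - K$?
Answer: $0$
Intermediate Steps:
$G{\left(t \right)} = 2 t^{2}$ ($G{\left(t \right)} = 2 t t = 2 t^{2}$)
$P = 0$ ($P = - 2 \left(\left(-1\right) 0\right) = \left(-2\right) 0 = 0$)
$Q = 0$ ($Q = 6 \left(0 + 0\right) = 6 \cdot 0 = 0$)
$Q \left(\frac{m{\left(-13 \right)}}{-205} + \frac{G{\left(-14 \right)}}{-22}\right) = 0 \left(\frac{-3 - -13}{-205} + \frac{2 \left(-14\right)^{2}}{-22}\right) = 0 \left(\left(-3 + 13\right) \left(- \frac{1}{205}\right) + 2 \cdot 196 \left(- \frac{1}{22}\right)\right) = 0 \left(10 \left(- \frac{1}{205}\right) + 392 \left(- \frac{1}{22}\right)\right) = 0 \left(- \frac{2}{41} - \frac{196}{11}\right) = 0 \left(- \frac{8058}{451}\right) = 0$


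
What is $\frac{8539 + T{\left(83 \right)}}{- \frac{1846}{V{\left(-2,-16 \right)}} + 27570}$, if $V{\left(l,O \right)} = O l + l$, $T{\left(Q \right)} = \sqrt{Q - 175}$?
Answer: $\frac{128085}{412627} + \frac{30 i \sqrt{23}}{412627} \approx 0.31041 + 0.00034868 i$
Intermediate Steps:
$T{\left(Q \right)} = \sqrt{-175 + Q}$
$V{\left(l,O \right)} = l + O l$
$\frac{8539 + T{\left(83 \right)}}{- \frac{1846}{V{\left(-2,-16 \right)}} + 27570} = \frac{8539 + \sqrt{-175 + 83}}{- \frac{1846}{\left(-2\right) \left(1 - 16\right)} + 27570} = \frac{8539 + \sqrt{-92}}{- \frac{1846}{\left(-2\right) \left(-15\right)} + 27570} = \frac{8539 + 2 i \sqrt{23}}{- \frac{1846}{30} + 27570} = \frac{8539 + 2 i \sqrt{23}}{\left(-1846\right) \frac{1}{30} + 27570} = \frac{8539 + 2 i \sqrt{23}}{- \frac{923}{15} + 27570} = \frac{8539 + 2 i \sqrt{23}}{\frac{412627}{15}} = \left(8539 + 2 i \sqrt{23}\right) \frac{15}{412627} = \frac{128085}{412627} + \frac{30 i \sqrt{23}}{412627}$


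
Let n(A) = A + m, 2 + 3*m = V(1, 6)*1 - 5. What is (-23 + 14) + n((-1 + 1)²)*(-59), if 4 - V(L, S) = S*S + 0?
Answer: 758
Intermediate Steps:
V(L, S) = 4 - S² (V(L, S) = 4 - (S*S + 0) = 4 - (S² + 0) = 4 - S²)
m = -13 (m = -⅔ + ((4 - 1*6²)*1 - 5)/3 = -⅔ + ((4 - 1*36)*1 - 5)/3 = -⅔ + ((4 - 36)*1 - 5)/3 = -⅔ + (-32*1 - 5)/3 = -⅔ + (-32 - 5)/3 = -⅔ + (⅓)*(-37) = -⅔ - 37/3 = -13)
n(A) = -13 + A (n(A) = A - 13 = -13 + A)
(-23 + 14) + n((-1 + 1)²)*(-59) = (-23 + 14) + (-13 + (-1 + 1)²)*(-59) = -9 + (-13 + 0²)*(-59) = -9 + (-13 + 0)*(-59) = -9 - 13*(-59) = -9 + 767 = 758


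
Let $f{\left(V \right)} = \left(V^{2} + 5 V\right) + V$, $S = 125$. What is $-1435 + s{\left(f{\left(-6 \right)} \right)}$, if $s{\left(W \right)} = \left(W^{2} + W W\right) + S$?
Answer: $-1310$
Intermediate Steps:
$f{\left(V \right)} = V^{2} + 6 V$
$s{\left(W \right)} = 125 + 2 W^{2}$ ($s{\left(W \right)} = \left(W^{2} + W W\right) + 125 = \left(W^{2} + W^{2}\right) + 125 = 2 W^{2} + 125 = 125 + 2 W^{2}$)
$-1435 + s{\left(f{\left(-6 \right)} \right)} = -1435 + \left(125 + 2 \left(- 6 \left(6 - 6\right)\right)^{2}\right) = -1435 + \left(125 + 2 \left(\left(-6\right) 0\right)^{2}\right) = -1435 + \left(125 + 2 \cdot 0^{2}\right) = -1435 + \left(125 + 2 \cdot 0\right) = -1435 + \left(125 + 0\right) = -1435 + 125 = -1310$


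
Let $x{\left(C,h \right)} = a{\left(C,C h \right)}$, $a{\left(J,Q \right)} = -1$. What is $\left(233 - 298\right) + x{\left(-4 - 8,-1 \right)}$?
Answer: $-66$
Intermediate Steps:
$x{\left(C,h \right)} = -1$
$\left(233 - 298\right) + x{\left(-4 - 8,-1 \right)} = \left(233 - 298\right) - 1 = -65 - 1 = -66$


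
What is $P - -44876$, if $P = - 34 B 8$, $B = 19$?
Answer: $39708$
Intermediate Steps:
$P = -5168$ ($P = \left(-34\right) 19 \cdot 8 = \left(-646\right) 8 = -5168$)
$P - -44876 = -5168 - -44876 = -5168 + 44876 = 39708$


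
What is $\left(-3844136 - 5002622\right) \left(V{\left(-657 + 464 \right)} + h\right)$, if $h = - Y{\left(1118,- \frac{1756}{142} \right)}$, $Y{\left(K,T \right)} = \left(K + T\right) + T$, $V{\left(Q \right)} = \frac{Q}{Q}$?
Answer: $\frac{686074929658}{71} \approx 9.663 \cdot 10^{9}$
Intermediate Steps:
$V{\left(Q \right)} = 1$
$Y{\left(K,T \right)} = K + 2 T$
$h = - \frac{77622}{71}$ ($h = - (1118 + 2 \left(- \frac{1756}{142}\right)) = - (1118 + 2 \left(\left(-1756\right) \frac{1}{142}\right)) = - (1118 + 2 \left(- \frac{878}{71}\right)) = - (1118 - \frac{1756}{71}) = \left(-1\right) \frac{77622}{71} = - \frac{77622}{71} \approx -1093.3$)
$\left(-3844136 - 5002622\right) \left(V{\left(-657 + 464 \right)} + h\right) = \left(-3844136 - 5002622\right) \left(1 - \frac{77622}{71}\right) = \left(-8846758\right) \left(- \frac{77551}{71}\right) = \frac{686074929658}{71}$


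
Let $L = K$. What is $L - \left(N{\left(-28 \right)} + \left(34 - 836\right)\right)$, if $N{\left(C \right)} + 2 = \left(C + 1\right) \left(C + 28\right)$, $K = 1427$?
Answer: $2231$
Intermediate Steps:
$N{\left(C \right)} = -2 + \left(1 + C\right) \left(28 + C\right)$ ($N{\left(C \right)} = -2 + \left(C + 1\right) \left(C + 28\right) = -2 + \left(1 + C\right) \left(28 + C\right)$)
$L = 1427$
$L - \left(N{\left(-28 \right)} + \left(34 - 836\right)\right) = 1427 - \left(\left(26 + \left(-28\right)^{2} + 29 \left(-28\right)\right) + \left(34 - 836\right)\right) = 1427 - \left(\left(26 + 784 - 812\right) + \left(34 - 836\right)\right) = 1427 - \left(-2 - 802\right) = 1427 - -804 = 1427 + 804 = 2231$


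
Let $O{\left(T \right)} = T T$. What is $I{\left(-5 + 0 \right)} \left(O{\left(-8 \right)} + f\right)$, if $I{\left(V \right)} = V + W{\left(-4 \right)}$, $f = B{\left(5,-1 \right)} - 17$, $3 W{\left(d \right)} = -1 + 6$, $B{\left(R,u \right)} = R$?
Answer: $- \frac{520}{3} \approx -173.33$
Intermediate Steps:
$O{\left(T \right)} = T^{2}$
$W{\left(d \right)} = \frac{5}{3}$ ($W{\left(d \right)} = \frac{-1 + 6}{3} = \frac{1}{3} \cdot 5 = \frac{5}{3}$)
$f = -12$ ($f = 5 - 17 = -12$)
$I{\left(V \right)} = \frac{5}{3} + V$ ($I{\left(V \right)} = V + \frac{5}{3} = \frac{5}{3} + V$)
$I{\left(-5 + 0 \right)} \left(O{\left(-8 \right)} + f\right) = \left(\frac{5}{3} + \left(-5 + 0\right)\right) \left(\left(-8\right)^{2} - 12\right) = \left(\frac{5}{3} - 5\right) \left(64 - 12\right) = \left(- \frac{10}{3}\right) 52 = - \frac{520}{3}$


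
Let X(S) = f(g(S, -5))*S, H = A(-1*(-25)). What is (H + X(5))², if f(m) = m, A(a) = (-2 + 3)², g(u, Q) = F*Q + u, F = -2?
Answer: 5776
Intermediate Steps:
g(u, Q) = u - 2*Q (g(u, Q) = -2*Q + u = u - 2*Q)
A(a) = 1 (A(a) = 1² = 1)
H = 1
X(S) = S*(10 + S) (X(S) = (S - 2*(-5))*S = (S + 10)*S = (10 + S)*S = S*(10 + S))
(H + X(5))² = (1 + 5*(10 + 5))² = (1 + 5*15)² = (1 + 75)² = 76² = 5776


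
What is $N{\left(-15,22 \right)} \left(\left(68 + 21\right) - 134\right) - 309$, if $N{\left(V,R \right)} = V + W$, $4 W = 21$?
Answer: $\frac{519}{4} \approx 129.75$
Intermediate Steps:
$W = \frac{21}{4}$ ($W = \frac{1}{4} \cdot 21 = \frac{21}{4} \approx 5.25$)
$N{\left(V,R \right)} = \frac{21}{4} + V$ ($N{\left(V,R \right)} = V + \frac{21}{4} = \frac{21}{4} + V$)
$N{\left(-15,22 \right)} \left(\left(68 + 21\right) - 134\right) - 309 = \left(\frac{21}{4} - 15\right) \left(\left(68 + 21\right) - 134\right) - 309 = - \frac{39 \left(89 - 134\right)}{4} - 309 = \left(- \frac{39}{4}\right) \left(-45\right) - 309 = \frac{1755}{4} - 309 = \frac{519}{4}$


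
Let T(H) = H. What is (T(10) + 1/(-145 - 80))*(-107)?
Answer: -240643/225 ≈ -1069.5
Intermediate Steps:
(T(10) + 1/(-145 - 80))*(-107) = (10 + 1/(-145 - 80))*(-107) = (10 + 1/(-225))*(-107) = (10 - 1/225)*(-107) = (2249/225)*(-107) = -240643/225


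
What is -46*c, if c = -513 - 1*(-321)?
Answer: 8832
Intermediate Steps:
c = -192 (c = -513 + 321 = -192)
-46*c = -46*(-192) = 8832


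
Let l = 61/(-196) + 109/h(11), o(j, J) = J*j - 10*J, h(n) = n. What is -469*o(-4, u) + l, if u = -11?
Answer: -155698563/2156 ≈ -72216.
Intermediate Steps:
o(j, J) = -10*J + J*j
l = 20693/2156 (l = 61/(-196) + 109/11 = 61*(-1/196) + 109*(1/11) = -61/196 + 109/11 = 20693/2156 ≈ 9.5979)
-469*o(-4, u) + l = -(-5159)*(-10 - 4) + 20693/2156 = -(-5159)*(-14) + 20693/2156 = -469*154 + 20693/2156 = -72226 + 20693/2156 = -155698563/2156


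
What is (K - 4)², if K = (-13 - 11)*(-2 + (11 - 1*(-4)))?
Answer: 99856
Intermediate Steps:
K = -312 (K = -24*(-2 + (11 + 4)) = -24*(-2 + 15) = -24*13 = -312)
(K - 4)² = (-312 - 4)² = (-316)² = 99856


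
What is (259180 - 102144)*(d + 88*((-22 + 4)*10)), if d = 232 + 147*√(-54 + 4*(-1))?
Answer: -2451017888 + 23084292*I*√58 ≈ -2.451e+9 + 1.758e+8*I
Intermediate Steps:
d = 232 + 147*I*√58 (d = 232 + 147*√(-54 - 4) = 232 + 147*√(-58) = 232 + 147*(I*√58) = 232 + 147*I*√58 ≈ 232.0 + 1119.5*I)
(259180 - 102144)*(d + 88*((-22 + 4)*10)) = (259180 - 102144)*((232 + 147*I*√58) + 88*((-22 + 4)*10)) = 157036*((232 + 147*I*√58) + 88*(-18*10)) = 157036*((232 + 147*I*√58) + 88*(-180)) = 157036*((232 + 147*I*√58) - 15840) = 157036*(-15608 + 147*I*√58) = -2451017888 + 23084292*I*√58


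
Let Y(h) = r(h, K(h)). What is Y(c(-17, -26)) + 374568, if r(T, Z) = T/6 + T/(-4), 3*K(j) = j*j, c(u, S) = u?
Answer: 4494833/12 ≈ 3.7457e+5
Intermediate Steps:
K(j) = j²/3 (K(j) = (j*j)/3 = j²/3)
r(T, Z) = -T/12 (r(T, Z) = T*(⅙) + T*(-¼) = T/6 - T/4 = -T/12)
Y(h) = -h/12
Y(c(-17, -26)) + 374568 = -1/12*(-17) + 374568 = 17/12 + 374568 = 4494833/12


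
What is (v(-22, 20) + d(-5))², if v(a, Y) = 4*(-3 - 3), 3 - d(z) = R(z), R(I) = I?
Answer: 256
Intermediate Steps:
d(z) = 3 - z
v(a, Y) = -24 (v(a, Y) = 4*(-6) = -24)
(v(-22, 20) + d(-5))² = (-24 + (3 - 1*(-5)))² = (-24 + (3 + 5))² = (-24 + 8)² = (-16)² = 256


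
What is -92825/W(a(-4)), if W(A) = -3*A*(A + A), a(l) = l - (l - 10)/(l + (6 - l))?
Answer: 11139/2 ≈ 5569.5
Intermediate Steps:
a(l) = 5/3 + 5*l/6 (a(l) = l - (-10 + l)/6 = l - (-5/3 + l/6) = l + (5/3 - l/6) = 5/3 + 5*l/6)
W(A) = -6*A**2 (W(A) = -3*A*2*A = -6*A**2)
-92825/W(a(-4)) = -92825*(-1/(6*(5/3 + (5/6)*(-4))**2)) = -92825*(-1/(6*(5/3 - 10/3)**2)) = -92825/((-6*(-5/3)**2)) = -92825/((-6*25/9)) = -92825/(-50/3) = -92825*(-3/50) = 11139/2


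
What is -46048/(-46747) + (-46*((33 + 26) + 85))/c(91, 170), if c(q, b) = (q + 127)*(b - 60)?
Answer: 198644728/280248265 ≈ 0.70882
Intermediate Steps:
c(q, b) = (-60 + b)*(127 + q) (c(q, b) = (127 + q)*(-60 + b) = (-60 + b)*(127 + q))
-46048/(-46747) + (-46*((33 + 26) + 85))/c(91, 170) = -46048/(-46747) + (-46*((33 + 26) + 85))/(-7620 - 60*91 + 127*170 + 170*91) = -46048*(-1/46747) + (-46*(59 + 85))/(-7620 - 5460 + 21590 + 15470) = 46048/46747 - 46*144/23980 = 46048/46747 - 6624*1/23980 = 46048/46747 - 1656/5995 = 198644728/280248265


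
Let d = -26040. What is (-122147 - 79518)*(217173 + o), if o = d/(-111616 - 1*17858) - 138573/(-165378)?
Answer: -52098621827187344215/1189563954 ≈ -4.3796e+10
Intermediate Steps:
o = 1236002429/1189563954 (o = -26040/(-111616 - 1*17858) - 138573/(-165378) = -26040/(-111616 - 17858) - 138573*(-1/165378) = -26040/(-129474) + 46191/55126 = -26040*(-1/129474) + 46191/55126 = 4340/21579 + 46191/55126 = 1236002429/1189563954 ≈ 1.0390)
(-122147 - 79518)*(217173 + o) = (-122147 - 79518)*(217173 + 1236002429/1189563954) = -201665*258342408584471/1189563954 = -52098621827187344215/1189563954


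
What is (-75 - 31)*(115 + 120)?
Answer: -24910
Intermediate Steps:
(-75 - 31)*(115 + 120) = -106*235 = -24910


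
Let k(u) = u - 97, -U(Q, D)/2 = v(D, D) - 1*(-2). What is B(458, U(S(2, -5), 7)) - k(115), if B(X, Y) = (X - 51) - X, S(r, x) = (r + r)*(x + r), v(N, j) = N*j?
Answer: -69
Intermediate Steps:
S(r, x) = 2*r*(r + x) (S(r, x) = (2*r)*(r + x) = 2*r*(r + x))
U(Q, D) = -4 - 2*D² (U(Q, D) = -2*(D*D - 1*(-2)) = -2*(D² + 2) = -2*(2 + D²) = -4 - 2*D²)
k(u) = -97 + u
B(X, Y) = -51 (B(X, Y) = (-51 + X) - X = -51)
B(458, U(S(2, -5), 7)) - k(115) = -51 - (-97 + 115) = -51 - 1*18 = -51 - 18 = -69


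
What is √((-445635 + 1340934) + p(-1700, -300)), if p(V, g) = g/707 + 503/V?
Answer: √12933153150795101/120190 ≈ 946.20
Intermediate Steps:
p(V, g) = 503/V + g/707 (p(V, g) = g*(1/707) + 503/V = g/707 + 503/V = 503/V + g/707)
√((-445635 + 1340934) + p(-1700, -300)) = √((-445635 + 1340934) + (503/(-1700) + (1/707)*(-300))) = √(895299 + (503*(-1/1700) - 300/707)) = √(895299 + (-503/1700 - 300/707)) = √(895299 - 865621/1201900) = √(1076059002479/1201900) = √12933153150795101/120190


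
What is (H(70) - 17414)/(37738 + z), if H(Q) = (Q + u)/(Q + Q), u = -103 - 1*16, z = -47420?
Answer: 348287/193640 ≈ 1.7986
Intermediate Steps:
u = -119 (u = -103 - 16 = -119)
H(Q) = (-119 + Q)/(2*Q) (H(Q) = (Q - 119)/(Q + Q) = (-119 + Q)/((2*Q)) = (-119 + Q)*(1/(2*Q)) = (-119 + Q)/(2*Q))
(H(70) - 17414)/(37738 + z) = ((½)*(-119 + 70)/70 - 17414)/(37738 - 47420) = ((½)*(1/70)*(-49) - 17414)/(-9682) = (-7/20 - 17414)*(-1/9682) = -348287/20*(-1/9682) = 348287/193640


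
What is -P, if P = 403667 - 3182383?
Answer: 2778716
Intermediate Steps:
P = -2778716
-P = -1*(-2778716) = 2778716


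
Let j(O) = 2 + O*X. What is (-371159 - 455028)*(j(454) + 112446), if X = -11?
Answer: -88777097898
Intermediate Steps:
j(O) = 2 - 11*O (j(O) = 2 + O*(-11) = 2 - 11*O)
(-371159 - 455028)*(j(454) + 112446) = (-371159 - 455028)*((2 - 11*454) + 112446) = -826187*((2 - 4994) + 112446) = -826187*(-4992 + 112446) = -826187*107454 = -88777097898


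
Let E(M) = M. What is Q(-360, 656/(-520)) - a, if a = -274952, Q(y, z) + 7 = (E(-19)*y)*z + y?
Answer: 3457429/13 ≈ 2.6596e+5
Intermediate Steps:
Q(y, z) = -7 + y - 19*y*z (Q(y, z) = -7 + ((-19*y)*z + y) = -7 + (-19*y*z + y) = -7 + (y - 19*y*z) = -7 + y - 19*y*z)
Q(-360, 656/(-520)) - a = (-7 - 360 - 19*(-360)*656/(-520)) - 1*(-274952) = (-7 - 360 - 19*(-360)*656*(-1/520)) + 274952 = (-7 - 360 - 19*(-360)*(-82/65)) + 274952 = (-7 - 360 - 112176/13) + 274952 = -116947/13 + 274952 = 3457429/13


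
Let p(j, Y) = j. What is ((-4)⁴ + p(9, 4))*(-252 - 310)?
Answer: -148930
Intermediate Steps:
((-4)⁴ + p(9, 4))*(-252 - 310) = ((-4)⁴ + 9)*(-252 - 310) = (256 + 9)*(-562) = 265*(-562) = -148930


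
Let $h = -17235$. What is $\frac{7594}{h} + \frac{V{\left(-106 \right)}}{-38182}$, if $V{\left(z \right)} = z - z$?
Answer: $- \frac{7594}{17235} \approx -0.44062$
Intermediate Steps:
$V{\left(z \right)} = 0$
$\frac{7594}{h} + \frac{V{\left(-106 \right)}}{-38182} = \frac{7594}{-17235} + \frac{0}{-38182} = 7594 \left(- \frac{1}{17235}\right) + 0 \left(- \frac{1}{38182}\right) = - \frac{7594}{17235} + 0 = - \frac{7594}{17235}$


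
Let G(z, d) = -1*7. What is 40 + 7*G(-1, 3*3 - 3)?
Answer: -9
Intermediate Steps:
G(z, d) = -7
40 + 7*G(-1, 3*3 - 3) = 40 + 7*(-7) = 40 - 49 = -9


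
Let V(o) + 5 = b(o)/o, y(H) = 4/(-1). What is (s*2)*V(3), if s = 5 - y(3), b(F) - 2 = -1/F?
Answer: -80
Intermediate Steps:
y(H) = -4 (y(H) = 4*(-1) = -4)
b(F) = 2 - 1/F
V(o) = -5 + (2 - 1/o)/o
s = 9 (s = 5 - 1*(-4) = 5 + 4 = 9)
(s*2)*V(3) = (9*2)*(-5 - 1/3**2 + 2/3) = 18*(-5 - 1*1/9 + 2*(1/3)) = 18*(-5 - 1/9 + 2/3) = 18*(-40/9) = -80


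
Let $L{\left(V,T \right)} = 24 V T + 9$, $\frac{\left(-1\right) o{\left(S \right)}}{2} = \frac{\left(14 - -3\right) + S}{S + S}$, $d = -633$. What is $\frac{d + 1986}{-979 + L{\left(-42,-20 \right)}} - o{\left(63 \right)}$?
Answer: $\frac{1620439}{1208970} \approx 1.3403$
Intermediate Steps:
$o{\left(S \right)} = - \frac{17 + S}{S}$ ($o{\left(S \right)} = - 2 \frac{\left(14 - -3\right) + S}{S + S} = - 2 \frac{\left(14 + 3\right) + S}{2 S} = - 2 \left(17 + S\right) \frac{1}{2 S} = - 2 \frac{17 + S}{2 S} = - \frac{17 + S}{S}$)
$L{\left(V,T \right)} = 9 + 24 T V$ ($L{\left(V,T \right)} = 24 T V + 9 = 9 + 24 T V$)
$\frac{d + 1986}{-979 + L{\left(-42,-20 \right)}} - o{\left(63 \right)} = \frac{-633 + 1986}{-979 + \left(9 + 24 \left(-20\right) \left(-42\right)\right)} - \frac{-17 - 63}{63} = \frac{1353}{-979 + \left(9 + 20160\right)} - \frac{-17 - 63}{63} = \frac{1353}{-979 + 20169} - \frac{1}{63} \left(-80\right) = \frac{1353}{19190} - - \frac{80}{63} = 1353 \cdot \frac{1}{19190} + \frac{80}{63} = \frac{1353}{19190} + \frac{80}{63} = \frac{1620439}{1208970}$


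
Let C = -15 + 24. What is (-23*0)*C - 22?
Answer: -22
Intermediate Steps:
C = 9
(-23*0)*C - 22 = -23*0*9 - 22 = 0*9 - 22 = 0 - 22 = -22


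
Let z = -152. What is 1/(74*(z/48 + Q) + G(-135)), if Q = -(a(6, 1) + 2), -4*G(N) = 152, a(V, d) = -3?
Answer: -3/595 ≈ -0.0050420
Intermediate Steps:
G(N) = -38 (G(N) = -¼*152 = -38)
Q = 1 (Q = -(-3 + 2) = -1*(-1) = 1)
1/(74*(z/48 + Q) + G(-135)) = 1/(74*(-152/48 + 1) - 38) = 1/(74*(-152*1/48 + 1) - 38) = 1/(74*(-19/6 + 1) - 38) = 1/(74*(-13/6) - 38) = 1/(-481/3 - 38) = 1/(-595/3) = -3/595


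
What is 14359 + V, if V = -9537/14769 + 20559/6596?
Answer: 466347242045/32472108 ≈ 14361.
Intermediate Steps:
V = 80243273/32472108 (V = -9537*1/14769 + 20559*(1/6596) = -3179/4923 + 20559/6596 = 80243273/32472108 ≈ 2.4711)
14359 + V = 14359 + 80243273/32472108 = 466347242045/32472108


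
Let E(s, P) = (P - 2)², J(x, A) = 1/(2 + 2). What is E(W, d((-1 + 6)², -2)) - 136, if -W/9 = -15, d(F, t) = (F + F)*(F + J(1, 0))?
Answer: 6354897/4 ≈ 1.5887e+6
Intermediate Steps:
J(x, A) = ¼ (J(x, A) = 1/4 = ¼)
d(F, t) = 2*F*(¼ + F) (d(F, t) = (F + F)*(F + ¼) = (2*F)*(¼ + F) = 2*F*(¼ + F))
W = 135 (W = -9*(-15) = 135)
E(s, P) = (-2 + P)²
E(W, d((-1 + 6)², -2)) - 136 = (-2 + (-1 + 6)²*(1 + 4*(-1 + 6)²)/2)² - 136 = (-2 + (½)*5²*(1 + 4*5²))² - 136 = (-2 + (½)*25*(1 + 4*25))² - 136 = (-2 + (½)*25*(1 + 100))² - 136 = (-2 + (½)*25*101)² - 136 = (-2 + 2525/2)² - 136 = (2521/2)² - 136 = 6355441/4 - 136 = 6354897/4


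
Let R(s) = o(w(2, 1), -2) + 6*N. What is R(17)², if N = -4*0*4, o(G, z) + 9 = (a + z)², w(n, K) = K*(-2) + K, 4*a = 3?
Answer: 14161/256 ≈ 55.316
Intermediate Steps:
a = ¾ (a = (¼)*3 = ¾ ≈ 0.75000)
w(n, K) = -K (w(n, K) = -2*K + K = -K)
o(G, z) = -9 + (¾ + z)²
N = 0 (N = 0*4 = 0)
R(s) = -119/16 (R(s) = (-9 + (3 + 4*(-2))²/16) + 6*0 = (-9 + (3 - 8)²/16) + 0 = (-9 + (1/16)*(-5)²) + 0 = (-9 + (1/16)*25) + 0 = (-9 + 25/16) + 0 = -119/16 + 0 = -119/16)
R(17)² = (-119/16)² = 14161/256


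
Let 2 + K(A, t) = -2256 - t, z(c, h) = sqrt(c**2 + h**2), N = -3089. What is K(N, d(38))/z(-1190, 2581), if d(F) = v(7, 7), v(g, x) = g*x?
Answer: -2307*sqrt(8077661)/8077661 ≈ -0.81172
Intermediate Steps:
d(F) = 49 (d(F) = 7*7 = 49)
K(A, t) = -2258 - t (K(A, t) = -2 + (-2256 - t) = -2258 - t)
K(N, d(38))/z(-1190, 2581) = (-2258 - 1*49)/(sqrt((-1190)**2 + 2581**2)) = (-2258 - 49)/(sqrt(1416100 + 6661561)) = -2307*sqrt(8077661)/8077661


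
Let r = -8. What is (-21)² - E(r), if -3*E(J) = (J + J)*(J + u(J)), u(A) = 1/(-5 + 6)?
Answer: 1435/3 ≈ 478.33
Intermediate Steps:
u(A) = 1 (u(A) = 1/1 = 1)
E(J) = -2*J*(1 + J)/3 (E(J) = -(J + J)*(J + 1)/3 = -2*J*(1 + J)/3)
(-21)² - E(r) = (-21)² - (-2)*(-8)*(1 - 8)/3 = 441 - (-2)*(-8)*(-7)/3 = 441 - 1*(-112/3) = 441 + 112/3 = 1435/3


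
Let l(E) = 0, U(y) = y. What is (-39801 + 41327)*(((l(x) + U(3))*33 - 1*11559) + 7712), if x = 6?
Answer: -5719448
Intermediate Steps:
(-39801 + 41327)*(((l(x) + U(3))*33 - 1*11559) + 7712) = (-39801 + 41327)*(((0 + 3)*33 - 1*11559) + 7712) = 1526*((3*33 - 11559) + 7712) = 1526*((99 - 11559) + 7712) = 1526*(-11460 + 7712) = 1526*(-3748) = -5719448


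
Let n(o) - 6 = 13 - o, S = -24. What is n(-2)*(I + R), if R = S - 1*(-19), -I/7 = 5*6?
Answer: -4515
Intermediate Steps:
n(o) = 19 - o (n(o) = 6 + (13 - o) = 19 - o)
I = -210 (I = -35*6 = -7*30 = -210)
R = -5 (R = -24 - 1*(-19) = -24 + 19 = -5)
n(-2)*(I + R) = (19 - 1*(-2))*(-210 - 5) = (19 + 2)*(-215) = 21*(-215) = -4515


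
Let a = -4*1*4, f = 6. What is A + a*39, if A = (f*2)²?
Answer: -480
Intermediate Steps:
a = -16 (a = -4*4 = -16)
A = 144 (A = (6*2)² = 12² = 144)
A + a*39 = 144 - 16*39 = 144 - 624 = -480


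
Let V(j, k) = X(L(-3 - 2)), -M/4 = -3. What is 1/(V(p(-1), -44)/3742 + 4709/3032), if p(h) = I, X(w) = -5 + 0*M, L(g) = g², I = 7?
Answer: 5672872/8802959 ≈ 0.64443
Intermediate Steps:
M = 12 (M = -4*(-3) = 12)
X(w) = -5 (X(w) = -5 + 0*12 = -5 + 0 = -5)
p(h) = 7
V(j, k) = -5
1/(V(p(-1), -44)/3742 + 4709/3032) = 1/(-5/3742 + 4709/3032) = 1/(8802959/5672872) = 5672872/8802959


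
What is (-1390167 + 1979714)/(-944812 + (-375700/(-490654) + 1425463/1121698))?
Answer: -9543129252021386/15293850363209003 ≈ -0.62398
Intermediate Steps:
(-1390167 + 1979714)/(-944812 + (-375700/(-490654) + 1425463/1121698)) = 589547/(-944812 + (-375700*(-1/490654) + 1425463*(1/1121698))) = 589547/(-944812 + (11050/14431 + 1425463/1121698)) = 589547/(-944812 + 32965619453/16187223838) = 589547/(-15293850363209003/16187223838) = 589547*(-16187223838/15293850363209003) = -9543129252021386/15293850363209003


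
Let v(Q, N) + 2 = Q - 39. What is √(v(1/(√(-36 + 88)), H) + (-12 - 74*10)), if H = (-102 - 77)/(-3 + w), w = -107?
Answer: √(-536068 + 26*√13)/26 ≈ 28.158*I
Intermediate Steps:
H = 179/110 (H = (-102 - 77)/(-3 - 107) = -179/(-110) = -179*(-1/110) = 179/110 ≈ 1.6273)
v(Q, N) = -41 + Q (v(Q, N) = -2 + (Q - 39) = -2 + (-39 + Q) = -41 + Q)
√(v(1/(√(-36 + 88)), H) + (-12 - 74*10)) = √((-41 + 1/(√(-36 + 88))) + (-12 - 74*10)) = √((-41 + 1/(√52)) + (-12 - 740)) = √((-41 + 1/(2*√13)) - 752) = √((-41 + √13/26) - 752) = √(-793 + √13/26)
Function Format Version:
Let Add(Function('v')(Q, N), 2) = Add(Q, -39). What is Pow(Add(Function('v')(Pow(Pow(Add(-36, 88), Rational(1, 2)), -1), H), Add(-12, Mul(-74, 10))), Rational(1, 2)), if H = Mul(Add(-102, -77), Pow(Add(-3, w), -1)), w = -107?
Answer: Mul(Rational(1, 26), Pow(Add(-536068, Mul(26, Pow(13, Rational(1, 2)))), Rational(1, 2))) ≈ Mul(28.158, I)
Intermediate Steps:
H = Rational(179, 110) (H = Mul(Add(-102, -77), Pow(Add(-3, -107), -1)) = Mul(-179, Pow(-110, -1)) = Mul(-179, Rational(-1, 110)) = Rational(179, 110) ≈ 1.6273)
Function('v')(Q, N) = Add(-41, Q) (Function('v')(Q, N) = Add(-2, Add(Q, -39)) = Add(-2, Add(-39, Q)) = Add(-41, Q))
Pow(Add(Function('v')(Pow(Pow(Add(-36, 88), Rational(1, 2)), -1), H), Add(-12, Mul(-74, 10))), Rational(1, 2)) = Pow(Add(Add(-41, Pow(Pow(Add(-36, 88), Rational(1, 2)), -1)), Add(-12, Mul(-74, 10))), Rational(1, 2)) = Pow(Add(Add(-41, Pow(Pow(52, Rational(1, 2)), -1)), Add(-12, -740)), Rational(1, 2)) = Pow(Add(Add(-41, Pow(Mul(2, Pow(13, Rational(1, 2))), -1)), -752), Rational(1, 2)) = Pow(Add(Add(-41, Mul(Rational(1, 26), Pow(13, Rational(1, 2)))), -752), Rational(1, 2)) = Pow(Add(-793, Mul(Rational(1, 26), Pow(13, Rational(1, 2)))), Rational(1, 2))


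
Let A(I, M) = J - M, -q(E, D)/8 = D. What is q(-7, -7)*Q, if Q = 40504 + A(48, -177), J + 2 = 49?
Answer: 2280768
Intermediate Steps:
J = 47 (J = -2 + 49 = 47)
q(E, D) = -8*D
A(I, M) = 47 - M
Q = 40728 (Q = 40504 + (47 - 1*(-177)) = 40504 + (47 + 177) = 40504 + 224 = 40728)
q(-7, -7)*Q = -8*(-7)*40728 = 56*40728 = 2280768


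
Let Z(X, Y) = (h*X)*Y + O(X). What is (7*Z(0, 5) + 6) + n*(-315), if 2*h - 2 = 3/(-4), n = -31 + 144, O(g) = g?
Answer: -35589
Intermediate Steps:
n = 113
h = 5/8 (h = 1 + (3/(-4))/2 = 1 + (3*(-¼))/2 = 1 + (½)*(-¾) = 1 - 3/8 = 5/8 ≈ 0.62500)
Z(X, Y) = X + 5*X*Y/8 (Z(X, Y) = (5*X/8)*Y + X = 5*X*Y/8 + X = X + 5*X*Y/8)
(7*Z(0, 5) + 6) + n*(-315) = (7*((⅛)*0*(8 + 5*5)) + 6) + 113*(-315) = (7*((⅛)*0*(8 + 25)) + 6) - 35595 = (7*((⅛)*0*33) + 6) - 35595 = (7*0 + 6) - 35595 = (0 + 6) - 35595 = 6 - 35595 = -35589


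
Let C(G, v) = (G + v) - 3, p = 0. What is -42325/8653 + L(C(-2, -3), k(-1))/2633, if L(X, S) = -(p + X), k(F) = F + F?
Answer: -111372501/22783349 ≈ -4.8883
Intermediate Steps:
k(F) = 2*F
C(G, v) = -3 + G + v
L(X, S) = -X (L(X, S) = -(0 + X) = -X)
-42325/8653 + L(C(-2, -3), k(-1))/2633 = -42325/8653 - (-3 - 2 - 3)/2633 = -42325*1/8653 - 1*(-8)*(1/2633) = -42325/8653 + 8*(1/2633) = -42325/8653 + 8/2633 = -111372501/22783349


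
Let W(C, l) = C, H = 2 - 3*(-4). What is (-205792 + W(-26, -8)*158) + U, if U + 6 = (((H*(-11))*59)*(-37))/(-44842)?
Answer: -672352931/3203 ≈ -2.0991e+5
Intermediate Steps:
H = 14 (H = 2 + 12 = 14)
U = -43231/3203 (U = -6 + (((14*(-11))*59)*(-37))/(-44842) = -6 + (-154*59*(-37))*(-1/44842) = -6 - 9086*(-37)*(-1/44842) = -6 + 336182*(-1/44842) = -6 - 24013/3203 = -43231/3203 ≈ -13.497)
(-205792 + W(-26, -8)*158) + U = (-205792 - 26*158) - 43231/3203 = (-205792 - 4108) - 43231/3203 = -209900 - 43231/3203 = -672352931/3203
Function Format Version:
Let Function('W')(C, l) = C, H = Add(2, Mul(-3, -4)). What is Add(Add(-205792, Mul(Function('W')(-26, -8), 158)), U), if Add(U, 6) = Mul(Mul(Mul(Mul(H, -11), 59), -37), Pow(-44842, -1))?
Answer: Rational(-672352931, 3203) ≈ -2.0991e+5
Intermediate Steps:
H = 14 (H = Add(2, 12) = 14)
U = Rational(-43231, 3203) (U = Add(-6, Mul(Mul(Mul(Mul(14, -11), 59), -37), Pow(-44842, -1))) = Add(-6, Mul(Mul(Mul(-154, 59), -37), Rational(-1, 44842))) = Add(-6, Mul(Mul(-9086, -37), Rational(-1, 44842))) = Add(-6, Mul(336182, Rational(-1, 44842))) = Add(-6, Rational(-24013, 3203)) = Rational(-43231, 3203) ≈ -13.497)
Add(Add(-205792, Mul(Function('W')(-26, -8), 158)), U) = Add(Add(-205792, Mul(-26, 158)), Rational(-43231, 3203)) = Add(Add(-205792, -4108), Rational(-43231, 3203)) = Add(-209900, Rational(-43231, 3203)) = Rational(-672352931, 3203)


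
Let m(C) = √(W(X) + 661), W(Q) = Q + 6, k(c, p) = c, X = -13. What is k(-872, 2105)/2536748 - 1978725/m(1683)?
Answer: -218/634187 - 659575*√654/218 ≈ -77374.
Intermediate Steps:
W(Q) = 6 + Q
m(C) = √654 (m(C) = √((6 - 13) + 661) = √(-7 + 661) = √654)
k(-872, 2105)/2536748 - 1978725/m(1683) = -872/2536748 - 1978725*√654/654 = -872*1/2536748 - 659575*√654/218 = -218/634187 - 659575*√654/218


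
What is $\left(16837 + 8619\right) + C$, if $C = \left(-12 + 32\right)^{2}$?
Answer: $25856$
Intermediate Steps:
$C = 400$ ($C = 20^{2} = 400$)
$\left(16837 + 8619\right) + C = \left(16837 + 8619\right) + 400 = 25456 + 400 = 25856$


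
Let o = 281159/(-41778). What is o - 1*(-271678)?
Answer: 11349882325/41778 ≈ 2.7167e+5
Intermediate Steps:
o = -281159/41778 (o = 281159*(-1/41778) = -281159/41778 ≈ -6.7298)
o - 1*(-271678) = -281159/41778 - 1*(-271678) = -281159/41778 + 271678 = 11349882325/41778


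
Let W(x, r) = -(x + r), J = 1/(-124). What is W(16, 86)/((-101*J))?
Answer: -12648/101 ≈ -125.23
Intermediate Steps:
J = -1/124 ≈ -0.0080645
W(x, r) = -r - x (W(x, r) = -(r + x) = -r - x)
W(16, 86)/((-101*J)) = (-1*86 - 1*16)/((-101*(-1/124))) = (-86 - 16)/(101/124) = -102*124/101 = -12648/101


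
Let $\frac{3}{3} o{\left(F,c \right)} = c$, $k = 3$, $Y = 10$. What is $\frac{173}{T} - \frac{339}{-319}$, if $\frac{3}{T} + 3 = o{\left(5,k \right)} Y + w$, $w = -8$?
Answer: $\frac{1049570}{957} \approx 1096.7$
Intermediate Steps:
$o{\left(F,c \right)} = c$
$T = \frac{3}{19}$ ($T = \frac{3}{-3 + \left(3 \cdot 10 - 8\right)} = \frac{3}{-3 + \left(30 - 8\right)} = \frac{3}{-3 + 22} = \frac{3}{19} \approx 0.15789$)
$\frac{173}{T} - \frac{339}{-319} = \frac{173}{\frac{3}{19}} - \frac{339}{-319} = 173 \cdot \frac{19}{3} - - \frac{339}{319} = \frac{3287}{3} + \frac{339}{319} = \frac{1049570}{957}$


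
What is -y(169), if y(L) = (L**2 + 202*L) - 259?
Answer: -62440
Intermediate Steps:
y(L) = -259 + L**2 + 202*L
-y(169) = -(-259 + 169**2 + 202*169) = -(-259 + 28561 + 34138) = -1*62440 = -62440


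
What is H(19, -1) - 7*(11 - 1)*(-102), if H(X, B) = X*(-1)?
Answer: 7121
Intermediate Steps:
H(X, B) = -X
H(19, -1) - 7*(11 - 1)*(-102) = -1*19 - 7*(11 - 1)*(-102) = -19 - 7*10*(-102) = -19 - 70*(-102) = -19 + 7140 = 7121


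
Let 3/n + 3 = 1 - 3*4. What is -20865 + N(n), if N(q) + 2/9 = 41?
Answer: -187418/9 ≈ -20824.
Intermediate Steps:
n = -3/14 (n = 3/(-3 + (1 - 3*4)) = 3/(-3 + (1 - 12)) = 3/(-3 - 11) = 3/(-14) = 3*(-1/14) = -3/14 ≈ -0.21429)
N(q) = 367/9 (N(q) = -2/9 + 41 = 367/9)
-20865 + N(n) = -20865 + 367/9 = -187418/9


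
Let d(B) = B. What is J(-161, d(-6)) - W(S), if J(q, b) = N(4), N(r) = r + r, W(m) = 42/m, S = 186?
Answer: 241/31 ≈ 7.7742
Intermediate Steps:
N(r) = 2*r
J(q, b) = 8 (J(q, b) = 2*4 = 8)
J(-161, d(-6)) - W(S) = 8 - 42/186 = 8 - 1*7/31 = 8 - 7/31 = 241/31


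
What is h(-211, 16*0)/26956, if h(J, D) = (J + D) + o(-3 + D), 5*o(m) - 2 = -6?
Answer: -1059/134780 ≈ -0.0078572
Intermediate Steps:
o(m) = -⅘ (o(m) = ⅖ + (⅕)*(-6) = ⅖ - 6/5 = -⅘)
h(J, D) = -⅘ + D + J (h(J, D) = (J + D) - ⅘ = (D + J) - ⅘ = -⅘ + D + J)
h(-211, 16*0)/26956 = (-⅘ + 16*0 - 211)/26956 = (-⅘ + 0 - 211)*(1/26956) = -1059/5*1/26956 = -1059/134780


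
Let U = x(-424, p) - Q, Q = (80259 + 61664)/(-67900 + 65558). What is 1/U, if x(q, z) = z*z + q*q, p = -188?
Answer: 2342/503952963 ≈ 4.6473e-6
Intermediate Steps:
x(q, z) = q² + z² (x(q, z) = z² + q² = q² + z²)
Q = -141923/2342 (Q = 141923/(-2342) = 141923*(-1/2342) = -141923/2342 ≈ -60.599)
U = 503952963/2342 (U = ((-424)² + (-188)²) - 1*(-141923/2342) = (179776 + 35344) + 141923/2342 = 215120 + 141923/2342 = 503952963/2342 ≈ 2.1518e+5)
1/U = 1/(503952963/2342) = 2342/503952963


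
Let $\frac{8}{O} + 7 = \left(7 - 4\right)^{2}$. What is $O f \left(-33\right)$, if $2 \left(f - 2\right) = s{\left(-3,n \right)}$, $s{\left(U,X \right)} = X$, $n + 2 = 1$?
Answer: $-198$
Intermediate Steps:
$n = -1$ ($n = -2 + 1 = -1$)
$f = \frac{3}{2}$ ($f = 2 + \frac{1}{2} \left(-1\right) = 2 - \frac{1}{2} = \frac{3}{2} \approx 1.5$)
$O = 4$ ($O = \frac{8}{-7 + \left(7 - 4\right)^{2}} = \frac{8}{-7 + 3^{2}} = \frac{8}{-7 + 9} = \frac{8}{2} = 8 \cdot \frac{1}{2} = 4$)
$O f \left(-33\right) = 4 \cdot \frac{3}{2} \left(-33\right) = 6 \left(-33\right) = -198$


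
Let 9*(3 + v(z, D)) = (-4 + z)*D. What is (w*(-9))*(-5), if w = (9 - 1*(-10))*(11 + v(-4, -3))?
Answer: 9120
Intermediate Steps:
v(z, D) = -3 + D*(-4 + z)/9 (v(z, D) = -3 + ((-4 + z)*D)/9 = -3 + (D*(-4 + z))/9 = -3 + D*(-4 + z)/9)
w = 608/3 (w = (9 - 1*(-10))*(11 + (-3 - 4/9*(-3) + (⅑)*(-3)*(-4))) = (9 + 10)*(11 + (-3 + 4/3 + 4/3)) = 19*(11 - ⅓) = 19*(32/3) = 608/3 ≈ 202.67)
(w*(-9))*(-5) = ((608/3)*(-9))*(-5) = -1824*(-5) = 9120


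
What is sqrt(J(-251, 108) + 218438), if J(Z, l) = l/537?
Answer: sqrt(6998978402)/179 ≈ 467.37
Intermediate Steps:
J(Z, l) = l/537 (J(Z, l) = l*(1/537) = l/537)
sqrt(J(-251, 108) + 218438) = sqrt((1/537)*108 + 218438) = sqrt(36/179 + 218438) = sqrt(39100438/179) = sqrt(6998978402)/179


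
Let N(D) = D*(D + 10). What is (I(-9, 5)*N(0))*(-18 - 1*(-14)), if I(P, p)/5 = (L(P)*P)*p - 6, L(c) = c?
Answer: 0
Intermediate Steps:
N(D) = D*(10 + D)
I(P, p) = -30 + 5*p*P² (I(P, p) = 5*((P*P)*p - 6) = 5*(P²*p - 6) = 5*(p*P² - 6) = 5*(-6 + p*P²) = -30 + 5*p*P²)
(I(-9, 5)*N(0))*(-18 - 1*(-14)) = ((-30 + 5*5*(-9)²)*(0*(10 + 0)))*(-18 - 1*(-14)) = ((-30 + 5*5*81)*(0*10))*(-18 + 14) = ((-30 + 2025)*0)*(-4) = (1995*0)*(-4) = 0*(-4) = 0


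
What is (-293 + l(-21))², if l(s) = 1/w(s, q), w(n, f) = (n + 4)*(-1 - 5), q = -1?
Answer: 893113225/10404 ≈ 85843.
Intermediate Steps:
w(n, f) = -24 - 6*n (w(n, f) = (4 + n)*(-6) = -24 - 6*n)
l(s) = 1/(-24 - 6*s)
(-293 + l(-21))² = (-293 - 1/(24 + 6*(-21)))² = (-293 - 1/(24 - 126))² = (-293 - 1/(-102))² = (-293 - 1*(-1/102))² = (-293 + 1/102)² = (-29885/102)² = 893113225/10404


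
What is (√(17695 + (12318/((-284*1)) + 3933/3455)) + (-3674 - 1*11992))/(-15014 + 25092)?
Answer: -7833/5039 + √4248988294675510/4944367580 ≈ -1.5413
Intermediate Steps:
(√(17695 + (12318/((-284*1)) + 3933/3455)) + (-3674 - 1*11992))/(-15014 + 25092) = (√(17695 + (12318/(-284) + 3933*(1/3455))) + (-3674 - 11992))/10078 = (√(17695 + (12318*(-1/284) + 3933/3455)) - 15666)*(1/10078) = (√(17695 + (-6159/142 + 3933/3455)) - 15666)*(1/10078) = (√(17695 - 20720859/490610) - 15666)*(1/10078) = (√(8660623091/490610) - 15666)*(1/10078) = (√4248988294675510/490610 - 15666)*(1/10078) = (-15666 + √4248988294675510/490610)*(1/10078) = -7833/5039 + √4248988294675510/4944367580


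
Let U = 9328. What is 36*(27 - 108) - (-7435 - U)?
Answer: 13847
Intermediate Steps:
36*(27 - 108) - (-7435 - U) = 36*(27 - 108) - (-7435 - 1*9328) = 36*(-81) - (-7435 - 9328) = -2916 - 1*(-16763) = -2916 + 16763 = 13847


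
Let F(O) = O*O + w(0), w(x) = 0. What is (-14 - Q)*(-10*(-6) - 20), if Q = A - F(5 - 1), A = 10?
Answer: -320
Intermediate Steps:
F(O) = O² (F(O) = O*O + 0 = O² + 0 = O²)
Q = -6 (Q = 10 - (5 - 1)² = 10 - 1*4² = 10 - 1*16 = 10 - 16 = -6)
(-14 - Q)*(-10*(-6) - 20) = (-14 - 1*(-6))*(-10*(-6) - 20) = (-14 + 6)*(60 - 20) = -8*40 = -320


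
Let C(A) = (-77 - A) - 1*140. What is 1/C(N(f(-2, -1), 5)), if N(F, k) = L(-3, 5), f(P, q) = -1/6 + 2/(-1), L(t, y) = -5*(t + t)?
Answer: -1/247 ≈ -0.0040486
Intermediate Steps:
L(t, y) = -10*t
f(P, q) = -13/6 (f(P, q) = -1*⅙ + 2*(-1) = -⅙ - 2 = -13/6)
N(F, k) = 30 (N(F, k) = -10*(-3) = 30)
C(A) = -217 - A (C(A) = (-77 - A) - 140 = -217 - A)
1/C(N(f(-2, -1), 5)) = 1/(-217 - 1*30) = 1/(-217 - 30) = 1/(-247) = -1/247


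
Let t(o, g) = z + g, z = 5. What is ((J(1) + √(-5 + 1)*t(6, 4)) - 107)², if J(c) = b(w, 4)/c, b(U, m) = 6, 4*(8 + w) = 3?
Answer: 9877 - 3636*I ≈ 9877.0 - 3636.0*I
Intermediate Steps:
t(o, g) = 5 + g
w = -29/4 (w = -8 + (¼)*3 = -8 + ¾ = -29/4 ≈ -7.2500)
J(c) = 6/c
((J(1) + √(-5 + 1)*t(6, 4)) - 107)² = ((6/1 + √(-5 + 1)*(5 + 4)) - 107)² = ((6*1 + √(-4)*9) - 107)² = ((6 + (2*I)*9) - 107)² = ((6 + 18*I) - 107)² = (-101 + 18*I)²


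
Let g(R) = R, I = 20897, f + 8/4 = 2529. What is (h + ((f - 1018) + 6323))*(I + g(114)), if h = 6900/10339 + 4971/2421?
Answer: 1373479904140349/8343573 ≈ 1.6462e+8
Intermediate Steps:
f = 2527 (f = -2 + 2529 = 2527)
h = 22700023/8343573 (h = 6900*(1/10339) + 4971*(1/2421) = 6900/10339 + 1657/807 = 22700023/8343573 ≈ 2.7207)
(h + ((f - 1018) + 6323))*(I + g(114)) = (22700023/8343573 + ((2527 - 1018) + 6323))*(20897 + 114) = (22700023/8343573 + (1509 + 6323))*21011 = (22700023/8343573 + 7832)*21011 = (65369563759/8343573)*21011 = 1373479904140349/8343573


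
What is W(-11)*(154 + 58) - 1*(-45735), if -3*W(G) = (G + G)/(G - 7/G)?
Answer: 7795033/171 ≈ 45585.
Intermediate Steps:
W(G) = -2*G/(3*(G - 7/G)) (W(G) = -(G + G)/(3*(G - 7/G)) = -2*G/(3*(G - 7/G)))
W(-11)*(154 + 58) - 1*(-45735) = (-2*(-11)**2/(-21 + 3*(-11)**2))*(154 + 58) - 1*(-45735) = -2*121/(-21 + 3*121)*212 + 45735 = -2*121/(-21 + 363)*212 + 45735 = -2*121/342*212 + 45735 = -2*121*1/342*212 + 45735 = -121/171*212 + 45735 = -25652/171 + 45735 = 7795033/171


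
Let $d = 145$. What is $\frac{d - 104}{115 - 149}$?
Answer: $- \frac{41}{34} \approx -1.2059$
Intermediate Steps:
$\frac{d - 104}{115 - 149} = \frac{145 - 104}{115 - 149} = \frac{41}{-34} = 41 \left(- \frac{1}{34}\right) = - \frac{41}{34}$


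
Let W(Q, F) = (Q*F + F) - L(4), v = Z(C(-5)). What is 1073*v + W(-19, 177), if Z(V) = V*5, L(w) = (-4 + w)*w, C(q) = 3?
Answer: 12909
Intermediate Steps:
L(w) = w*(-4 + w)
Z(V) = 5*V
v = 15 (v = 5*3 = 15)
W(Q, F) = F + F*Q (W(Q, F) = (Q*F + F) - 4*(-4 + 4) = (F*Q + F) - 4*0 = (F + F*Q) - 1*0 = (F + F*Q) + 0 = F + F*Q)
1073*v + W(-19, 177) = 1073*15 + 177*(1 - 19) = 16095 + 177*(-18) = 16095 - 3186 = 12909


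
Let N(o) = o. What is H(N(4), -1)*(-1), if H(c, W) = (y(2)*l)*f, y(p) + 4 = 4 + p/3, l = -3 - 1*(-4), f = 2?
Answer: -4/3 ≈ -1.3333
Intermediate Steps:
l = 1 (l = -3 + 4 = 1)
y(p) = p/3 (y(p) = -4 + (4 + p/3) = p/3)
H(c, W) = 4/3 (H(c, W) = (((1/3)*2)*1)*2 = ((2/3)*1)*2 = (2/3)*2 = 4/3)
H(N(4), -1)*(-1) = (4/3)*(-1) = -4/3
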